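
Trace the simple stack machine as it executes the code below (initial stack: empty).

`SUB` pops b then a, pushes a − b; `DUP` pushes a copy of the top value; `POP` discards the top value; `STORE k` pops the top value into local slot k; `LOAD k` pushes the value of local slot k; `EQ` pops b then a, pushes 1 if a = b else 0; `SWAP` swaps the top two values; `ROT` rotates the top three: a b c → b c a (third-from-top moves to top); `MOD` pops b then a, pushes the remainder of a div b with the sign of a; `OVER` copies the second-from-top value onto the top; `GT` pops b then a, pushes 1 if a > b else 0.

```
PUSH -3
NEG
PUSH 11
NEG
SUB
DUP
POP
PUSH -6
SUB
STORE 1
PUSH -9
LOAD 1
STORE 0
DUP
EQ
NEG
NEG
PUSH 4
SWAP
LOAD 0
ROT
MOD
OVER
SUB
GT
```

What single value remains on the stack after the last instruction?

PUSH -3 : [-3]
NEG     : [3]
PUSH 11 : [3, 11]
NEG     : [3, -11]
SUB     : [14]
DUP     : [14, 14]
POP     : [14]
PUSH -6 : [14, -6]
SUB     : [20]
STORE 1 : []
PUSH -9 : [-9]
LOAD 1  : [-9, 20]
STORE 0 : [-9]
DUP     : [-9, -9]
EQ      : [1]
NEG     : [-1]
NEG     : [1]
PUSH 4  : [1, 4]
SWAP    : [4, 1]
LOAD 0  : [4, 1, 20]
ROT     : [1, 20, 4]
MOD     : [1, 0]
OVER    : [1, 0, 1]
SUB     : [1, -1]
GT      : [1]

1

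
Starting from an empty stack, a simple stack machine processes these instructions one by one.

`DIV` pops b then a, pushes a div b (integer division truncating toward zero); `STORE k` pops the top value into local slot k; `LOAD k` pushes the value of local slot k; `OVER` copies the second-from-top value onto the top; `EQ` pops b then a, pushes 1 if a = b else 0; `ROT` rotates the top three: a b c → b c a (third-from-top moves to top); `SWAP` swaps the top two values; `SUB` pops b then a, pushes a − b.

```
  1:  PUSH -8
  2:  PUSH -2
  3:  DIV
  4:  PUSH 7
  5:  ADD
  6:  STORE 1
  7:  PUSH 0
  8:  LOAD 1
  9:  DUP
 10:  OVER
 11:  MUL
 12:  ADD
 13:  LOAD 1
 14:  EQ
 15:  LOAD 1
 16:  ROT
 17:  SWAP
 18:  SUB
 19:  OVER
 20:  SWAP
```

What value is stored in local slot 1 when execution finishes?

PUSH -8  -8
PUSH -2  -8 -2
DIV      4
PUSH 7   4 7
ADD      11
STORE 1  (empty)
PUSH 0   0
LOAD 1   0 11
DUP      0 11 11
OVER     0 11 11 11
MUL      0 11 121
ADD      0 132
LOAD 1   0 132 11
EQ       0 0
LOAD 1   0 0 11
ROT      0 11 0
SWAP     0 0 11
SUB      0 -11
OVER     0 -11 0
SWAP     0 0 -11

11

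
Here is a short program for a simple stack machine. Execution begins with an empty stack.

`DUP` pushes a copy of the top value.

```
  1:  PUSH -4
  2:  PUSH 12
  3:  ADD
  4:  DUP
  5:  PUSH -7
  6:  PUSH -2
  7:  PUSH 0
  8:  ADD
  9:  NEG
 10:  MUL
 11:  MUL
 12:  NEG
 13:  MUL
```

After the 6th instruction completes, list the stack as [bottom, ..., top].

[8, 8, -7, -2]

PUSH -4 → [-4]
PUSH 12 → [-4, 12]
ADD     → [8]
DUP     → [8, 8]
PUSH -7 → [8, 8, -7]
PUSH -2 → [8, 8, -7, -2]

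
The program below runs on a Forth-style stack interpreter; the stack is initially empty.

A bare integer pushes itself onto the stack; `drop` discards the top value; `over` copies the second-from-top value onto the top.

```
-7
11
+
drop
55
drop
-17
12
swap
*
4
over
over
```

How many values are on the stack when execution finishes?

-7   -> [-7]
11   -> [-7, 11]
+    -> [4]
drop -> []
55   -> [55]
drop -> []
-17  -> [-17]
12   -> [-17, 12]
swap -> [12, -17]
*    -> [-204]
4    -> [-204, 4]
over -> [-204, 4, -204]
over -> [-204, 4, -204, 4]

4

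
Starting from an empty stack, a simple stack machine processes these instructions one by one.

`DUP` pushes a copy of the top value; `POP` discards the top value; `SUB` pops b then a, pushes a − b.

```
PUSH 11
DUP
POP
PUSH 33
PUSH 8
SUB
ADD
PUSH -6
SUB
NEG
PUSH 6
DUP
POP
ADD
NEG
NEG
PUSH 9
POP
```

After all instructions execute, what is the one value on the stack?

-36

PUSH 11 : [11]
DUP     : [11, 11]
POP     : [11]
PUSH 33 : [11, 33]
PUSH 8  : [11, 33, 8]
SUB     : [11, 25]
ADD     : [36]
PUSH -6 : [36, -6]
SUB     : [42]
NEG     : [-42]
PUSH 6  : [-42, 6]
DUP     : [-42, 6, 6]
POP     : [-42, 6]
ADD     : [-36]
NEG     : [36]
NEG     : [-36]
PUSH 9  : [-36, 9]
POP     : [-36]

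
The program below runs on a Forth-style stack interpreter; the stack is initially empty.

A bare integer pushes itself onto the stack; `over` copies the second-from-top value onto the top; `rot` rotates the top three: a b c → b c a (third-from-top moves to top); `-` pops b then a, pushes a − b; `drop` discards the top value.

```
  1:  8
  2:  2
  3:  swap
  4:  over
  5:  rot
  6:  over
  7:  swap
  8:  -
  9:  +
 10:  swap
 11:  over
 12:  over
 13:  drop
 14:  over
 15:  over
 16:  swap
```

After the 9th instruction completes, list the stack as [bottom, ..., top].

[8, 2]

8     8
2     8 2
swap  2 8
over  2 8 2
rot   8 2 2
over  8 2 2 2
swap  8 2 2 2
-     8 2 0
+     8 2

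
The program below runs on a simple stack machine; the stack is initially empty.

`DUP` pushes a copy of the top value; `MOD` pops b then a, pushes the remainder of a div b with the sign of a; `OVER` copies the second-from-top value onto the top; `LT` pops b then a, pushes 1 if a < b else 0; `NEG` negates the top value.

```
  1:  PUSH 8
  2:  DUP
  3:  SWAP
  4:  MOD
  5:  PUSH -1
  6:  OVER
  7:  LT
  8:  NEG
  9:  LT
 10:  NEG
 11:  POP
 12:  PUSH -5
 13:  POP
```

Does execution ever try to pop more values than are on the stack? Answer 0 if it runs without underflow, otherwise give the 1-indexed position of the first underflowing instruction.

PUSH 8  -> 8
DUP     -> 8 8
SWAP    -> 8 8
MOD     -> 0
PUSH -1 -> 0 -1
OVER    -> 0 -1 0
LT      -> 0 1
NEG     -> 0 -1
LT      -> 0
NEG     -> 0
POP     -> (empty)
PUSH -5 -> -5
POP     -> (empty)

0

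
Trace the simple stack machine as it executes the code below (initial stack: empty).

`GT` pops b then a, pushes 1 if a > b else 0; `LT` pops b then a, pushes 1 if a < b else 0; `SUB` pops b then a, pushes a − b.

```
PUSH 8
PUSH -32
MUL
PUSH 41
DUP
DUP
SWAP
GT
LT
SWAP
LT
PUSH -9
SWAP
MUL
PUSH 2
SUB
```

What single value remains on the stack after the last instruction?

-2

PUSH 8    [8]
PUSH -32  [8, -32]
MUL       [-256]
PUSH 41   [-256, 41]
DUP       [-256, 41, 41]
DUP       [-256, 41, 41, 41]
SWAP      [-256, 41, 41, 41]
GT        [-256, 41, 0]
LT        [-256, 0]
SWAP      [0, -256]
LT        [0]
PUSH -9   [0, -9]
SWAP      [-9, 0]
MUL       [0]
PUSH 2    [0, 2]
SUB       [-2]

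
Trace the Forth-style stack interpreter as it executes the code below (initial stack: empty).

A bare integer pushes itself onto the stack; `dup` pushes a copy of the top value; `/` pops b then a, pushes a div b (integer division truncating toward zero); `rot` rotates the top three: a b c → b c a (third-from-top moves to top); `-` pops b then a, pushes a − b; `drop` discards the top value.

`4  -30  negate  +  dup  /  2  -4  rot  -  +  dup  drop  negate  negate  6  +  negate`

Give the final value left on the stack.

-3

4      -> 4
-30    -> 4 -30
negate -> 4 30
+      -> 34
dup    -> 34 34
/      -> 1
2      -> 1 2
-4     -> 1 2 -4
rot    -> 2 -4 1
-      -> 2 -5
+      -> -3
dup    -> -3 -3
drop   -> -3
negate -> 3
negate -> -3
6      -> -3 6
+      -> 3
negate -> -3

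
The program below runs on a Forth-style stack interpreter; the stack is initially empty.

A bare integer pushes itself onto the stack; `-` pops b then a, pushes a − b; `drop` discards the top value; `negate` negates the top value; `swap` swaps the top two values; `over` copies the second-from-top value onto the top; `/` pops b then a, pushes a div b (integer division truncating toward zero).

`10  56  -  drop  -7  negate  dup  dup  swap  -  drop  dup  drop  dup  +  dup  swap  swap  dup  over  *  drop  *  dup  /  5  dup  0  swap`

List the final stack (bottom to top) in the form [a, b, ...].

10     -> 10
56     -> 10 56
-      -> -46
drop   -> (empty)
-7     -> -7
negate -> 7
dup    -> 7 7
dup    -> 7 7 7
swap   -> 7 7 7
-      -> 7 0
drop   -> 7
dup    -> 7 7
drop   -> 7
dup    -> 7 7
+      -> 14
dup    -> 14 14
swap   -> 14 14
swap   -> 14 14
dup    -> 14 14 14
over   -> 14 14 14 14
*      -> 14 14 196
drop   -> 14 14
*      -> 196
dup    -> 196 196
/      -> 1
5      -> 1 5
dup    -> 1 5 5
0      -> 1 5 5 0
swap   -> 1 5 0 5

[1, 5, 0, 5]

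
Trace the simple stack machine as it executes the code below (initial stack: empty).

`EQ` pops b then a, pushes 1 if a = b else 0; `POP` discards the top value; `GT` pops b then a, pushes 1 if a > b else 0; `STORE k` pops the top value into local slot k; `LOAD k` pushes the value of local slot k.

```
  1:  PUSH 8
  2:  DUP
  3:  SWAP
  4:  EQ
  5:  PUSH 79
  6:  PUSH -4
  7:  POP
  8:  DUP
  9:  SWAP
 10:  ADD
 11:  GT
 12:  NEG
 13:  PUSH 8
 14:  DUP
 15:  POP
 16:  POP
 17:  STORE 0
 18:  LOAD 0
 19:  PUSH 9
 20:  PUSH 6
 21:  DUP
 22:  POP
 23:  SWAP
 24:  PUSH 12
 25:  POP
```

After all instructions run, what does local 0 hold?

PUSH 8  → 8
DUP     → 8 8
SWAP    → 8 8
EQ      → 1
PUSH 79 → 1 79
PUSH -4 → 1 79 -4
POP     → 1 79
DUP     → 1 79 79
SWAP    → 1 79 79
ADD     → 1 158
GT      → 0
NEG     → 0
PUSH 8  → 0 8
DUP     → 0 8 8
POP     → 0 8
POP     → 0
STORE 0 → (empty)
LOAD 0  → 0
PUSH 9  → 0 9
PUSH 6  → 0 9 6
DUP     → 0 9 6 6
POP     → 0 9 6
SWAP    → 0 6 9
PUSH 12 → 0 6 9 12
POP     → 0 6 9

0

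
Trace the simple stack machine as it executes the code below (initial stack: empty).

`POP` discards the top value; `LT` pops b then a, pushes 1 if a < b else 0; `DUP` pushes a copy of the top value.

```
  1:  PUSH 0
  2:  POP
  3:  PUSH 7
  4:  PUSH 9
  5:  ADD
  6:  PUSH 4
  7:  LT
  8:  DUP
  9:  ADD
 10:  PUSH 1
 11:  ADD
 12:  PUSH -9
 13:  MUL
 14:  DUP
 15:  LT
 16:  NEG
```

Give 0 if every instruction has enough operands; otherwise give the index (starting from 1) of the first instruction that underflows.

PUSH 0  : 0
POP     : (empty)
PUSH 7  : 7
PUSH 9  : 7 9
ADD     : 16
PUSH 4  : 16 4
LT      : 0
DUP     : 0 0
ADD     : 0
PUSH 1  : 0 1
ADD     : 1
PUSH -9 : 1 -9
MUL     : -9
DUP     : -9 -9
LT      : 0
NEG     : 0

0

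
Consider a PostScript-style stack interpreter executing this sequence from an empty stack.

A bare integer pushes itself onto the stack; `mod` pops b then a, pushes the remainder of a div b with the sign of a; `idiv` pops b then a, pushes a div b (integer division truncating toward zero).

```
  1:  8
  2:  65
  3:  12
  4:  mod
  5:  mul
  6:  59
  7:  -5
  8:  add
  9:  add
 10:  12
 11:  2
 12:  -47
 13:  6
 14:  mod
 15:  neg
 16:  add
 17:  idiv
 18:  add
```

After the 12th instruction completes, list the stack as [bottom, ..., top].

[94, 12, 2, -47]

8   -> 8
65  -> 8 65
12  -> 8 65 12
mod -> 8 5
mul -> 40
59  -> 40 59
-5  -> 40 59 -5
add -> 40 54
add -> 94
12  -> 94 12
2   -> 94 12 2
-47 -> 94 12 2 -47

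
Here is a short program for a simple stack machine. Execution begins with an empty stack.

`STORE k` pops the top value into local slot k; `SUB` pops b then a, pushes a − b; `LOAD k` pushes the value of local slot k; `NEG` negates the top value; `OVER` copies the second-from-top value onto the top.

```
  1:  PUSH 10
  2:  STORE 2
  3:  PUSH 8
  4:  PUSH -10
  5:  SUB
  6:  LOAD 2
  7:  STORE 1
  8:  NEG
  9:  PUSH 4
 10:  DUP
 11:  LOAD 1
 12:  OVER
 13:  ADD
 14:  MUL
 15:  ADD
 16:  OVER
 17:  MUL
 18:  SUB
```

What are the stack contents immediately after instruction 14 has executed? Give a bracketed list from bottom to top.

[-18, 4, 56]

PUSH 10  -> [10]
STORE 2  -> []
PUSH 8   -> [8]
PUSH -10 -> [8, -10]
SUB      -> [18]
LOAD 2   -> [18, 10]
STORE 1  -> [18]
NEG      -> [-18]
PUSH 4   -> [-18, 4]
DUP      -> [-18, 4, 4]
LOAD 1   -> [-18, 4, 4, 10]
OVER     -> [-18, 4, 4, 10, 4]
ADD      -> [-18, 4, 4, 14]
MUL      -> [-18, 4, 56]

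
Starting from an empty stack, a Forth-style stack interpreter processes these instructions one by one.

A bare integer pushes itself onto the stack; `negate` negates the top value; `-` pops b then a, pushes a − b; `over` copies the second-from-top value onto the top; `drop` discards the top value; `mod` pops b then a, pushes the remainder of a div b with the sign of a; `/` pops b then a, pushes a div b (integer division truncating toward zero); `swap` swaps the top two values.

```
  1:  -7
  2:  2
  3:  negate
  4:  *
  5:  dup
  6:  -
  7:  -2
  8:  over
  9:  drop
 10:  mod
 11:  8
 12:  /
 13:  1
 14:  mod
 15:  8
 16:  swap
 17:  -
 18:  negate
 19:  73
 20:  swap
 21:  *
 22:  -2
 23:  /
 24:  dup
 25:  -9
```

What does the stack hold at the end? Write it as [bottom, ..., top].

-7     → [-7]
2      → [-7, 2]
negate → [-7, -2]
*      → [14]
dup    → [14, 14]
-      → [0]
-2     → [0, -2]
over   → [0, -2, 0]
drop   → [0, -2]
mod    → [0]
8      → [0, 8]
/      → [0]
1      → [0, 1]
mod    → [0]
8      → [0, 8]
swap   → [8, 0]
-      → [8]
negate → [-8]
73     → [-8, 73]
swap   → [73, -8]
*      → [-584]
-2     → [-584, -2]
/      → [292]
dup    → [292, 292]
-9     → [292, 292, -9]

[292, 292, -9]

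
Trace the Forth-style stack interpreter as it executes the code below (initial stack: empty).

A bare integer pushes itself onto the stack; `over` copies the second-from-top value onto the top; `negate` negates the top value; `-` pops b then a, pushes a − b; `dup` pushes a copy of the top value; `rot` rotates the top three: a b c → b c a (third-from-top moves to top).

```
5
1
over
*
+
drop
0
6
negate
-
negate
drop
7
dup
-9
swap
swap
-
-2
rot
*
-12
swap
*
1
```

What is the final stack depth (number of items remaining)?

5      : 5
1      : 5 1
over   : 5 1 5
*      : 5 5
+      : 10
drop   : (empty)
0      : 0
6      : 0 6
negate : 0 -6
-      : 6
negate : -6
drop   : (empty)
7      : 7
dup    : 7 7
-9     : 7 7 -9
swap   : 7 -9 7
swap   : 7 7 -9
-      : 7 16
-2     : 7 16 -2
rot    : 16 -2 7
*      : 16 -14
-12    : 16 -14 -12
swap   : 16 -12 -14
*      : 16 168
1      : 16 168 1

3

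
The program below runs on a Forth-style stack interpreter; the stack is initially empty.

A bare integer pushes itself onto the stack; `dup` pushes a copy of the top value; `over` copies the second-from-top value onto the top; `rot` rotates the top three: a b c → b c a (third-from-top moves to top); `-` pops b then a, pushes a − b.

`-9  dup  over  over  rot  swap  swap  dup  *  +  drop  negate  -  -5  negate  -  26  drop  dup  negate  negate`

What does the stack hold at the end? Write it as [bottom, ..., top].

[-23, -23]

-9     → [-9]
dup    → [-9, -9]
over   → [-9, -9, -9]
over   → [-9, -9, -9, -9]
rot    → [-9, -9, -9, -9]
swap   → [-9, -9, -9, -9]
swap   → [-9, -9, -9, -9]
dup    → [-9, -9, -9, -9, -9]
*      → [-9, -9, -9, 81]
+      → [-9, -9, 72]
drop   → [-9, -9]
negate → [-9, 9]
-      → [-18]
-5     → [-18, -5]
negate → [-18, 5]
-      → [-23]
26     → [-23, 26]
drop   → [-23]
dup    → [-23, -23]
negate → [-23, 23]
negate → [-23, -23]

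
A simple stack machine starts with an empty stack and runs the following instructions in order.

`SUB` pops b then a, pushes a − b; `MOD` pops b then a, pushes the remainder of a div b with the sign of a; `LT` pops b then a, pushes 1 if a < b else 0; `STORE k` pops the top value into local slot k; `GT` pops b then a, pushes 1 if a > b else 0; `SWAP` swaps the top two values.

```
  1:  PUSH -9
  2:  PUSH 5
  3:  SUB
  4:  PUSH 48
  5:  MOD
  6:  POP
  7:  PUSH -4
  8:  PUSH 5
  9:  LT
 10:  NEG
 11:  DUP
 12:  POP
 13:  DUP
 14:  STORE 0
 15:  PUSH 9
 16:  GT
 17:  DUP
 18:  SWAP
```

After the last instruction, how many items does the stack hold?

2

PUSH -9 -> -9
PUSH 5  -> -9 5
SUB     -> -14
PUSH 48 -> -14 48
MOD     -> -14
POP     -> (empty)
PUSH -4 -> -4
PUSH 5  -> -4 5
LT      -> 1
NEG     -> -1
DUP     -> -1 -1
POP     -> -1
DUP     -> -1 -1
STORE 0 -> -1
PUSH 9  -> -1 9
GT      -> 0
DUP     -> 0 0
SWAP    -> 0 0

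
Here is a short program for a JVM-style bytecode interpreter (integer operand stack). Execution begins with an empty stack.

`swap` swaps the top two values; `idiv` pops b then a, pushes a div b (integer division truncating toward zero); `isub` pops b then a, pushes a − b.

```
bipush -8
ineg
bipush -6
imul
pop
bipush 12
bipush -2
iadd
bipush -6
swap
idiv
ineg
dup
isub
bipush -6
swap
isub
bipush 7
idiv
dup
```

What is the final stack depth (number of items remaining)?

bipush -8 -> [-8]
ineg      -> [8]
bipush -6 -> [8, -6]
imul      -> [-48]
pop       -> []
bipush 12 -> [12]
bipush -2 -> [12, -2]
iadd      -> [10]
bipush -6 -> [10, -6]
swap      -> [-6, 10]
idiv      -> [0]
ineg      -> [0]
dup       -> [0, 0]
isub      -> [0]
bipush -6 -> [0, -6]
swap      -> [-6, 0]
isub      -> [-6]
bipush 7  -> [-6, 7]
idiv      -> [0]
dup       -> [0, 0]

2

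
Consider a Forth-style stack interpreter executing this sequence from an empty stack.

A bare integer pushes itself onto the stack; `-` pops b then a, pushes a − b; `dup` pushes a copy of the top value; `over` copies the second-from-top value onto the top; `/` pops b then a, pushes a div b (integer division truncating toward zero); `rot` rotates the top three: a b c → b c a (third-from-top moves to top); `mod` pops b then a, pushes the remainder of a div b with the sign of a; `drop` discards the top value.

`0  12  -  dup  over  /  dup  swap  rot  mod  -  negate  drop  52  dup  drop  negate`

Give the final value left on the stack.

0      -> [0]
12     -> [0, 12]
-      -> [-12]
dup    -> [-12, -12]
over   -> [-12, -12, -12]
/      -> [-12, 1]
dup    -> [-12, 1, 1]
swap   -> [-12, 1, 1]
rot    -> [1, 1, -12]
mod    -> [1, 1]
-      -> [0]
negate -> [0]
drop   -> []
52     -> [52]
dup    -> [52, 52]
drop   -> [52]
negate -> [-52]

-52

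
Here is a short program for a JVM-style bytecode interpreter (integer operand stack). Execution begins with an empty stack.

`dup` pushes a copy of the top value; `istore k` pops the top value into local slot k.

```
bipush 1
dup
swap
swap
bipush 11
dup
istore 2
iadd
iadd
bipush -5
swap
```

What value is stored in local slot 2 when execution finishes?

bipush 1   1
dup        1 1
swap       1 1
swap       1 1
bipush 11  1 1 11
dup        1 1 11 11
istore 2   1 1 11
iadd       1 12
iadd       13
bipush -5  13 -5
swap       -5 13

11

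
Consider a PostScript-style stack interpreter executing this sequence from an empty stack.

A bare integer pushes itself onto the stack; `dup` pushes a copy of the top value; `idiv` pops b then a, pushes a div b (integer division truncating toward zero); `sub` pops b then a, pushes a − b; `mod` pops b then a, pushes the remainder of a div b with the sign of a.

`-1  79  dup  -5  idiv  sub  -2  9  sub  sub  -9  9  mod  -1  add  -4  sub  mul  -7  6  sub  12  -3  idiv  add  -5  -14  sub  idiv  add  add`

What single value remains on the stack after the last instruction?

313

-1   : [-1]
79   : [-1, 79]
dup  : [-1, 79, 79]
-5   : [-1, 79, 79, -5]
idiv : [-1, 79, -15]
sub  : [-1, 94]
-2   : [-1, 94, -2]
9    : [-1, 94, -2, 9]
sub  : [-1, 94, -11]
sub  : [-1, 105]
-9   : [-1, 105, -9]
9    : [-1, 105, -9, 9]
mod  : [-1, 105, 0]
-1   : [-1, 105, 0, -1]
add  : [-1, 105, -1]
-4   : [-1, 105, -1, -4]
sub  : [-1, 105, 3]
mul  : [-1, 315]
-7   : [-1, 315, -7]
6    : [-1, 315, -7, 6]
sub  : [-1, 315, -13]
12   : [-1, 315, -13, 12]
-3   : [-1, 315, -13, 12, -3]
idiv : [-1, 315, -13, -4]
add  : [-1, 315, -17]
-5   : [-1, 315, -17, -5]
-14  : [-1, 315, -17, -5, -14]
sub  : [-1, 315, -17, 9]
idiv : [-1, 315, -1]
add  : [-1, 314]
add  : [313]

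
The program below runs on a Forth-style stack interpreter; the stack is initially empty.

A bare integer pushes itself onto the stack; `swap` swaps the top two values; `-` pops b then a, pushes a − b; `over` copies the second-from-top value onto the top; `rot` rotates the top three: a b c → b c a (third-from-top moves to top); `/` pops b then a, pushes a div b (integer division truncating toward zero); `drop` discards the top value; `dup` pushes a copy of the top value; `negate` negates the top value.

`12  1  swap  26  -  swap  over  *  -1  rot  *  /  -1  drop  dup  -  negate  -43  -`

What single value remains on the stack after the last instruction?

12     -> [12]
1      -> [12, 1]
swap   -> [1, 12]
26     -> [1, 12, 26]
-      -> [1, -14]
swap   -> [-14, 1]
over   -> [-14, 1, -14]
*      -> [-14, -14]
-1     -> [-14, -14, -1]
rot    -> [-14, -1, -14]
*      -> [-14, 14]
/      -> [-1]
-1     -> [-1, -1]
drop   -> [-1]
dup    -> [-1, -1]
-      -> [0]
negate -> [0]
-43    -> [0, -43]
-      -> [43]

43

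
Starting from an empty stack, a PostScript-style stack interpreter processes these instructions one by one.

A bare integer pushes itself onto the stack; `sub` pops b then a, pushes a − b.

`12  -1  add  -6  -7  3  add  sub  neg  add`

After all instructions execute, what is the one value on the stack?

13

12  -> 12
-1  -> 12 -1
add -> 11
-6  -> 11 -6
-7  -> 11 -6 -7
3   -> 11 -6 -7 3
add -> 11 -6 -4
sub -> 11 -2
neg -> 11 2
add -> 13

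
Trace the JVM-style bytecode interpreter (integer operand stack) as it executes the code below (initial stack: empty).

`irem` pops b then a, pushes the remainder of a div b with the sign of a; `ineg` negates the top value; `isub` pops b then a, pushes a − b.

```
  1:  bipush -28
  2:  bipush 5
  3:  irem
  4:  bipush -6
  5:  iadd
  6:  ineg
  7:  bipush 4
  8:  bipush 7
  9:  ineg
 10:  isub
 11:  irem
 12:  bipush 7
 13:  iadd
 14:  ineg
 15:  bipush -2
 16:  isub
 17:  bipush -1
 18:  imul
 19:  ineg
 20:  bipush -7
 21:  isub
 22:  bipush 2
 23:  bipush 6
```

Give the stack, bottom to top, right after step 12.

bipush -28 -> [-28]
bipush 5   -> [-28, 5]
irem       -> [-3]
bipush -6  -> [-3, -6]
iadd       -> [-9]
ineg       -> [9]
bipush 4   -> [9, 4]
bipush 7   -> [9, 4, 7]
ineg       -> [9, 4, -7]
isub       -> [9, 11]
irem       -> [9]
bipush 7   -> [9, 7]

[9, 7]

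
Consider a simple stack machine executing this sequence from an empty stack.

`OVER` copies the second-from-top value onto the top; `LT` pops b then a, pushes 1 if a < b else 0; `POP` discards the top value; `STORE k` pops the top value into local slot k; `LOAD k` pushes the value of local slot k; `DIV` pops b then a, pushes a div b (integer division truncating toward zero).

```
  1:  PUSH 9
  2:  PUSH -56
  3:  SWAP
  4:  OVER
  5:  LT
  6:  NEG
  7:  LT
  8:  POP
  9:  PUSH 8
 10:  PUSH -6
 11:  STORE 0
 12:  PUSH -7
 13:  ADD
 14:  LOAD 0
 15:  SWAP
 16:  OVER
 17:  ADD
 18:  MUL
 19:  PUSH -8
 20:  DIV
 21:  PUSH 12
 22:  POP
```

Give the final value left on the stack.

-3

PUSH 9   → 9
PUSH -56 → 9 -56
SWAP     → -56 9
OVER     → -56 9 -56
LT       → -56 0
NEG      → -56 0
LT       → 1
POP      → (empty)
PUSH 8   → 8
PUSH -6  → 8 -6
STORE 0  → 8
PUSH -7  → 8 -7
ADD      → 1
LOAD 0   → 1 -6
SWAP     → -6 1
OVER     → -6 1 -6
ADD      → -6 -5
MUL      → 30
PUSH -8  → 30 -8
DIV      → -3
PUSH 12  → -3 12
POP      → -3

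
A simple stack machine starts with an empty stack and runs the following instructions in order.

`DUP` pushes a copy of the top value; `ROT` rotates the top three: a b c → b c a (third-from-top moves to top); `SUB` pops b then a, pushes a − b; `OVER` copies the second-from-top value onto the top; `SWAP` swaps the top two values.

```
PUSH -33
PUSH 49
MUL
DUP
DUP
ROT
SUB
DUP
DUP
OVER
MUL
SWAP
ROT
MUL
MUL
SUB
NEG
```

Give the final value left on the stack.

PUSH -33 → -33
PUSH 49  → -33 49
MUL      → -1617
DUP      → -1617 -1617
DUP      → -1617 -1617 -1617
ROT      → -1617 -1617 -1617
SUB      → -1617 0
DUP      → -1617 0 0
DUP      → -1617 0 0 0
OVER     → -1617 0 0 0 0
MUL      → -1617 0 0 0
SWAP     → -1617 0 0 0
ROT      → -1617 0 0 0
MUL      → -1617 0 0
MUL      → -1617 0
SUB      → -1617
NEG      → 1617

1617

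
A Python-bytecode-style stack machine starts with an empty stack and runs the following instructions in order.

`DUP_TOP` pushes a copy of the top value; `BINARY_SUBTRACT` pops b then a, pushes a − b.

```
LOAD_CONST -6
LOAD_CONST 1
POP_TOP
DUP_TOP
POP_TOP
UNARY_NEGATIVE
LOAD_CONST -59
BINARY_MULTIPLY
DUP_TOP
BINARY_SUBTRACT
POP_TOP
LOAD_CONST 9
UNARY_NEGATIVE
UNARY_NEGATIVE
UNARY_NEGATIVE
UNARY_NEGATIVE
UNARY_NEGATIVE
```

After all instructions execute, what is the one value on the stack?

LOAD_CONST -6   -> [-6]
LOAD_CONST 1    -> [-6, 1]
POP_TOP         -> [-6]
DUP_TOP         -> [-6, -6]
POP_TOP         -> [-6]
UNARY_NEGATIVE  -> [6]
LOAD_CONST -59  -> [6, -59]
BINARY_MULTIPLY -> [-354]
DUP_TOP         -> [-354, -354]
BINARY_SUBTRACT -> [0]
POP_TOP         -> []
LOAD_CONST 9    -> [9]
UNARY_NEGATIVE  -> [-9]
UNARY_NEGATIVE  -> [9]
UNARY_NEGATIVE  -> [-9]
UNARY_NEGATIVE  -> [9]
UNARY_NEGATIVE  -> [-9]

-9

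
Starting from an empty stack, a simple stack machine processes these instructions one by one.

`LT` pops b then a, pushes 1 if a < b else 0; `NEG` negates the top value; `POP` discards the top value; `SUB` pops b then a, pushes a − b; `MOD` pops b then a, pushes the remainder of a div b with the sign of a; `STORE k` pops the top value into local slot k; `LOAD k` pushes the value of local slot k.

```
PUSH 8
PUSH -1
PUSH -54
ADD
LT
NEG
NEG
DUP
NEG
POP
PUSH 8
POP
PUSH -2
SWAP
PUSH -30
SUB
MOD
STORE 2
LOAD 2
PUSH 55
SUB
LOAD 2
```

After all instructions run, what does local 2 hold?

-2

PUSH 8   -> [8]
PUSH -1  -> [8, -1]
PUSH -54 -> [8, -1, -54]
ADD      -> [8, -55]
LT       -> [0]
NEG      -> [0]
NEG      -> [0]
DUP      -> [0, 0]
NEG      -> [0, 0]
POP      -> [0]
PUSH 8   -> [0, 8]
POP      -> [0]
PUSH -2  -> [0, -2]
SWAP     -> [-2, 0]
PUSH -30 -> [-2, 0, -30]
SUB      -> [-2, 30]
MOD      -> [-2]
STORE 2  -> []
LOAD 2   -> [-2]
PUSH 55  -> [-2, 55]
SUB      -> [-57]
LOAD 2   -> [-57, -2]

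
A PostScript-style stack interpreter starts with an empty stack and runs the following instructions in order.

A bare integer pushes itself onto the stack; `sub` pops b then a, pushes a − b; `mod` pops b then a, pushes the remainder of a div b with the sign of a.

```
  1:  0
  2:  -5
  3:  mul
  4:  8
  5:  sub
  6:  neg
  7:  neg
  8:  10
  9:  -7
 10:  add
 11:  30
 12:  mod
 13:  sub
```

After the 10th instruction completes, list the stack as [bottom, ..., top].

0   : 0
-5  : 0 -5
mul : 0
8   : 0 8
sub : -8
neg : 8
neg : -8
10  : -8 10
-7  : -8 10 -7
add : -8 3

[-8, 3]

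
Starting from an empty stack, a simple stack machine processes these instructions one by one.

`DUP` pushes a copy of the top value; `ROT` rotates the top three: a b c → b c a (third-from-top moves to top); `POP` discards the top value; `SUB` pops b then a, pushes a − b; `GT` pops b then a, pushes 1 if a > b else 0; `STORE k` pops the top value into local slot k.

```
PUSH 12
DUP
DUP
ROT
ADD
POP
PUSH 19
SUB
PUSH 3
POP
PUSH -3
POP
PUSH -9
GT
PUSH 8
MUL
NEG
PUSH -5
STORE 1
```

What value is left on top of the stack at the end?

PUSH 12 → 12
DUP     → 12 12
DUP     → 12 12 12
ROT     → 12 12 12
ADD     → 12 24
POP     → 12
PUSH 19 → 12 19
SUB     → -7
PUSH 3  → -7 3
POP     → -7
PUSH -3 → -7 -3
POP     → -7
PUSH -9 → -7 -9
GT      → 1
PUSH 8  → 1 8
MUL     → 8
NEG     → -8
PUSH -5 → -8 -5
STORE 1 → -8

-8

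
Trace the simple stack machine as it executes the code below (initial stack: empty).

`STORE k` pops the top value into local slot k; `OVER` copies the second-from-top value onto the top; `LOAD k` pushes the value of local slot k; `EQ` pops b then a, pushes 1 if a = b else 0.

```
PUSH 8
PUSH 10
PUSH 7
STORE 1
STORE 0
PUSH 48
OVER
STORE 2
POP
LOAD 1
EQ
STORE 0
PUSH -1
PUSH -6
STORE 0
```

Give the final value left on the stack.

PUSH 8  : [8]
PUSH 10 : [8, 10]
PUSH 7  : [8, 10, 7]
STORE 1 : [8, 10]
STORE 0 : [8]
PUSH 48 : [8, 48]
OVER    : [8, 48, 8]
STORE 2 : [8, 48]
POP     : [8]
LOAD 1  : [8, 7]
EQ      : [0]
STORE 0 : []
PUSH -1 : [-1]
PUSH -6 : [-1, -6]
STORE 0 : [-1]

-1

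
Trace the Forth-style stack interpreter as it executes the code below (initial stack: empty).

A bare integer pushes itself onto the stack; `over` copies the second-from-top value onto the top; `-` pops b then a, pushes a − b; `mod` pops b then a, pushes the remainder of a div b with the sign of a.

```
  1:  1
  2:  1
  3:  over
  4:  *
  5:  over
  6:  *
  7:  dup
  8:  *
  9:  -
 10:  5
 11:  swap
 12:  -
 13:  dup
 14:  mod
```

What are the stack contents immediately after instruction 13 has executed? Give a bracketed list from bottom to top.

[5, 5]

1    → [1]
1    → [1, 1]
over → [1, 1, 1]
*    → [1, 1]
over → [1, 1, 1]
*    → [1, 1]
dup  → [1, 1, 1]
*    → [1, 1]
-    → [0]
5    → [0, 5]
swap → [5, 0]
-    → [5]
dup  → [5, 5]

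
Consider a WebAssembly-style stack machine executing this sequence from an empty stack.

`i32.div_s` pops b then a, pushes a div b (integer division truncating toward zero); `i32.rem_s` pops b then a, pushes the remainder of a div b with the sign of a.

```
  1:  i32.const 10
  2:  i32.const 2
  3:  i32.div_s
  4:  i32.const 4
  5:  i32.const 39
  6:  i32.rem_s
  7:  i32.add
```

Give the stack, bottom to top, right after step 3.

i32.const 10 -> 10
i32.const 2  -> 10 2
i32.div_s    -> 5

[5]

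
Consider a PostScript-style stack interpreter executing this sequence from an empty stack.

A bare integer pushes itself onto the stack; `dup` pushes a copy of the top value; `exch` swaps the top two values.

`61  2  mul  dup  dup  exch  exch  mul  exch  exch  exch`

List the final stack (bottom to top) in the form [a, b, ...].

[14884, 122]

61    [61]
2     [61, 2]
mul   [122]
dup   [122, 122]
dup   [122, 122, 122]
exch  [122, 122, 122]
exch  [122, 122, 122]
mul   [122, 14884]
exch  [14884, 122]
exch  [122, 14884]
exch  [14884, 122]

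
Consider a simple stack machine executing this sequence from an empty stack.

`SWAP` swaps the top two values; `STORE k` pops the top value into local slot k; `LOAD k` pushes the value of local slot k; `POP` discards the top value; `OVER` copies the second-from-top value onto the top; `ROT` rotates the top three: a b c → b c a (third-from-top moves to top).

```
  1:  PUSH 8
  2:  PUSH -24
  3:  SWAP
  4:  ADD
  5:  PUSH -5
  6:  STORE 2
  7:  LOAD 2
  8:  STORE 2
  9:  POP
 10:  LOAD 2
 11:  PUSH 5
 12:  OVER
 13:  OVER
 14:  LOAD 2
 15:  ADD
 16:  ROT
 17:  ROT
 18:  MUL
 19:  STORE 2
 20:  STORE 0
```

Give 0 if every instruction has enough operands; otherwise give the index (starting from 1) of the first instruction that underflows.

0

PUSH 8   → 8
PUSH -24 → 8 -24
SWAP     → -24 8
ADD      → -16
PUSH -5  → -16 -5
STORE 2  → -16
LOAD 2   → -16 -5
STORE 2  → -16
POP      → (empty)
LOAD 2   → -5
PUSH 5   → -5 5
OVER     → -5 5 -5
OVER     → -5 5 -5 5
LOAD 2   → -5 5 -5 5 -5
ADD      → -5 5 -5 0
ROT      → -5 -5 0 5
ROT      → -5 0 5 -5
MUL      → -5 0 -25
STORE 2  → -5 0
STORE 0  → -5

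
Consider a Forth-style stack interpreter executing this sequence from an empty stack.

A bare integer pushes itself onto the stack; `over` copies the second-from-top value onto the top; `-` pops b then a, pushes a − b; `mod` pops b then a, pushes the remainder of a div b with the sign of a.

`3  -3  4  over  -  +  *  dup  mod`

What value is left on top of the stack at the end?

0

3     3
-3    3 -3
4     3 -3 4
over  3 -3 4 -3
-     3 -3 7
+     3 4
*     12
dup   12 12
mod   0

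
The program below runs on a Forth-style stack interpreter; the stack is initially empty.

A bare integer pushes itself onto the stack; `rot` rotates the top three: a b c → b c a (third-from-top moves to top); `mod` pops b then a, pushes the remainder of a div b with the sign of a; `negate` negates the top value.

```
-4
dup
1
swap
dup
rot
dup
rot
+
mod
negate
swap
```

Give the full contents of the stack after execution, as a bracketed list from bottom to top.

[-4, -1, -4]

-4     -> [-4]
dup    -> [-4, -4]
1      -> [-4, -4, 1]
swap   -> [-4, 1, -4]
dup    -> [-4, 1, -4, -4]
rot    -> [-4, -4, -4, 1]
dup    -> [-4, -4, -4, 1, 1]
rot    -> [-4, -4, 1, 1, -4]
+      -> [-4, -4, 1, -3]
mod    -> [-4, -4, 1]
negate -> [-4, -4, -1]
swap   -> [-4, -1, -4]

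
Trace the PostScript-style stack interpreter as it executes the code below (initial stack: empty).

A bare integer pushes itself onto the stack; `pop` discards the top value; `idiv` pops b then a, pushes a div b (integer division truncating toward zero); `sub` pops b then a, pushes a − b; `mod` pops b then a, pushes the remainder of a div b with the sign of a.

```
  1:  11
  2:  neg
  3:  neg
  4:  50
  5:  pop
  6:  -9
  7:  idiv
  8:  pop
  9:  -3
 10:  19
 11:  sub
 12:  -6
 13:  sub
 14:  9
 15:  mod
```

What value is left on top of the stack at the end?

11   : 11
neg  : -11
neg  : 11
50   : 11 50
pop  : 11
-9   : 11 -9
idiv : -1
pop  : (empty)
-3   : -3
19   : -3 19
sub  : -22
-6   : -22 -6
sub  : -16
9    : -16 9
mod  : -7

-7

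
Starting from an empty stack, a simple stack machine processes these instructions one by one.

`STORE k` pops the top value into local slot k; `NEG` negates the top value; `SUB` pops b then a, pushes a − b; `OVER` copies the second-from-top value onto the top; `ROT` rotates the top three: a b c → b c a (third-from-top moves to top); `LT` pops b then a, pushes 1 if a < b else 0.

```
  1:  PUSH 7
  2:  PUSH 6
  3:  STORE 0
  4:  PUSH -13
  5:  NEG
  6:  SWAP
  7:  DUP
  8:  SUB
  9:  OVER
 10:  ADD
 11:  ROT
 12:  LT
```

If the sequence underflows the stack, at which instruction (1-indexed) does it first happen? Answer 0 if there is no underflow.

11

PUSH 7    [7]
PUSH 6    [7, 6]
STORE 0   [7]
PUSH -13  [7, -13]
NEG       [7, 13]
SWAP      [13, 7]
DUP       [13, 7, 7]
SUB       [13, 0]
OVER      [13, 0, 13]
ADD       [13, 13]
ROT  — needs 3 operands, stack has 2 → underflow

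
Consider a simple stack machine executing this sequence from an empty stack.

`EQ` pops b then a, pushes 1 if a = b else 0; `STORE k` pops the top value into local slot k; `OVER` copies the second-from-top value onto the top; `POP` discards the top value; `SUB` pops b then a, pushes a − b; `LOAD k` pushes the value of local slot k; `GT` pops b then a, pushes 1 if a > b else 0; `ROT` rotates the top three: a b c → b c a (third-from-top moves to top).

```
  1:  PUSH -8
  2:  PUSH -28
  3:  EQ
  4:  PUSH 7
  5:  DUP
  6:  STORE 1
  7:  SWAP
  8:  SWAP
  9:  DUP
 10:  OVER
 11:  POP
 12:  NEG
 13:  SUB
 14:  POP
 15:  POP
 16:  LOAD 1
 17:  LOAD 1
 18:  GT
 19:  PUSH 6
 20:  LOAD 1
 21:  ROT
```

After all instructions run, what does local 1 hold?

7

PUSH -8   [-8]
PUSH -28  [-8, -28]
EQ        [0]
PUSH 7    [0, 7]
DUP       [0, 7, 7]
STORE 1   [0, 7]
SWAP      [7, 0]
SWAP      [0, 7]
DUP       [0, 7, 7]
OVER      [0, 7, 7, 7]
POP       [0, 7, 7]
NEG       [0, 7, -7]
SUB       [0, 14]
POP       [0]
POP       []
LOAD 1    [7]
LOAD 1    [7, 7]
GT        [0]
PUSH 6    [0, 6]
LOAD 1    [0, 6, 7]
ROT       [6, 7, 0]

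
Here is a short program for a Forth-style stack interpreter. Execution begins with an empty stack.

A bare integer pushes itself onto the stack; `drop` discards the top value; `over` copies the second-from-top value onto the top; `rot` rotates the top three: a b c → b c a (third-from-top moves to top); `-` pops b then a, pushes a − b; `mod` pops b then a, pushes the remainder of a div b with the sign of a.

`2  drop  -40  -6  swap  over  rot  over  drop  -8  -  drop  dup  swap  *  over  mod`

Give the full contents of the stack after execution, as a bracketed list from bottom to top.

[-40, 36]

2     2
drop  (empty)
-40   -40
-6    -40 -6
swap  -6 -40
over  -6 -40 -6
rot   -40 -6 -6
over  -40 -6 -6 -6
drop  -40 -6 -6
-8    -40 -6 -6 -8
-     -40 -6 2
drop  -40 -6
dup   -40 -6 -6
swap  -40 -6 -6
*     -40 36
over  -40 36 -40
mod   -40 36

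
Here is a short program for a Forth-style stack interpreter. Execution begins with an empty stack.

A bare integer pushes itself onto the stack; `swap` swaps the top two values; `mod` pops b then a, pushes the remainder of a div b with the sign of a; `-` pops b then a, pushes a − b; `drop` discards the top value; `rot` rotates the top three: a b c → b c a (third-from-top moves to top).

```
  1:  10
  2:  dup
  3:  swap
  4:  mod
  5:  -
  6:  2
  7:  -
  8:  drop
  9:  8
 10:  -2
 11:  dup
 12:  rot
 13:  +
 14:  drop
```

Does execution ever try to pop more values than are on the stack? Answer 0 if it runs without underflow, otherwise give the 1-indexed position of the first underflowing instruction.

10   → [10]
dup  → [10, 10]
swap → [10, 10]
mod  → [0]
-  — needs 2 operands, stack has 1 → underflow

5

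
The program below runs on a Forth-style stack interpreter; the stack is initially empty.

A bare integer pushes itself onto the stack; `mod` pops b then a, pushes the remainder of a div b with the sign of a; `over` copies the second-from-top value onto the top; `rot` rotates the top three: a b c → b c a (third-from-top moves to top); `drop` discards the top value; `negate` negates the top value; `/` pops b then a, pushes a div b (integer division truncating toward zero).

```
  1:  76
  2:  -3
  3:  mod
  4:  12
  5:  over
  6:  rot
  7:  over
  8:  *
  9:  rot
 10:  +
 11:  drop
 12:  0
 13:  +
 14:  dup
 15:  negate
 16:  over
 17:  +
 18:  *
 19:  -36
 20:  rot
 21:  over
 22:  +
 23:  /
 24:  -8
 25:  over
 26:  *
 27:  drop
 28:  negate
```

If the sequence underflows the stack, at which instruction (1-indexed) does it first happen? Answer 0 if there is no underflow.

76      [76]
-3      [76, -3]
mod     [1]
12      [1, 12]
over    [1, 12, 1]
rot     [12, 1, 1]
over    [12, 1, 1, 1]
*       [12, 1, 1]
rot     [1, 1, 12]
+       [1, 13]
drop    [1]
0       [1, 0]
+       [1]
dup     [1, 1]
negate  [1, -1]
over    [1, -1, 1]
+       [1, 0]
*       [0]
-36     [0, -36]
rot  — needs 3 operands, stack has 2 → underflow

20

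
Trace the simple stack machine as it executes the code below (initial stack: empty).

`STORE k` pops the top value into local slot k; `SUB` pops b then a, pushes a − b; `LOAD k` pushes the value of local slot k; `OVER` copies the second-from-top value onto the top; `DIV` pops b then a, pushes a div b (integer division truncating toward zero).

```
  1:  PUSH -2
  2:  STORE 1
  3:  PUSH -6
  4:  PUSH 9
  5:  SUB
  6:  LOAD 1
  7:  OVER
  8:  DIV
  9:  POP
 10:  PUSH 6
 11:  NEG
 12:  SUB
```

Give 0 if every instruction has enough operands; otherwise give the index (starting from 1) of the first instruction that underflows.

0

PUSH -2 : [-2]
STORE 1 : []
PUSH -6 : [-6]
PUSH 9  : [-6, 9]
SUB     : [-15]
LOAD 1  : [-15, -2]
OVER    : [-15, -2, -15]
DIV     : [-15, 0]
POP     : [-15]
PUSH 6  : [-15, 6]
NEG     : [-15, -6]
SUB     : [-9]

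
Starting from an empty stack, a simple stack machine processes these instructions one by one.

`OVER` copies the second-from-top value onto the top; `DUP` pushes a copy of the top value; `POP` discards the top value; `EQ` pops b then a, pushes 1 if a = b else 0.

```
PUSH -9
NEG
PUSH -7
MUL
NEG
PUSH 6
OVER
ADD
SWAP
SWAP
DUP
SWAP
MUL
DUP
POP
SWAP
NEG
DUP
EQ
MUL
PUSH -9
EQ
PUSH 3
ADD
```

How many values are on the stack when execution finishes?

PUSH -9  [-9]
NEG      [9]
PUSH -7  [9, -7]
MUL      [-63]
NEG      [63]
PUSH 6   [63, 6]
OVER     [63, 6, 63]
ADD      [63, 69]
SWAP     [69, 63]
SWAP     [63, 69]
DUP      [63, 69, 69]
SWAP     [63, 69, 69]
MUL      [63, 4761]
DUP      [63, 4761, 4761]
POP      [63, 4761]
SWAP     [4761, 63]
NEG      [4761, -63]
DUP      [4761, -63, -63]
EQ       [4761, 1]
MUL      [4761]
PUSH -9  [4761, -9]
EQ       [0]
PUSH 3   [0, 3]
ADD      [3]

1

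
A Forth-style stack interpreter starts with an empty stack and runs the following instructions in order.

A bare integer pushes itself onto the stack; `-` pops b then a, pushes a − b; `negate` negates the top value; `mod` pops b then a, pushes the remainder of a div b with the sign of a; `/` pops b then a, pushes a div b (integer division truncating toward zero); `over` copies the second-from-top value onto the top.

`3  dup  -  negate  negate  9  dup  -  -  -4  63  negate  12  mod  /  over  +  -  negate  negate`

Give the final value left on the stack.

3      → 3
dup    → 3 3
-      → 0
negate → 0
negate → 0
9      → 0 9
dup    → 0 9 9
-      → 0 0
-      → 0
-4     → 0 -4
63     → 0 -4 63
negate → 0 -4 -63
12     → 0 -4 -63 12
mod    → 0 -4 -3
/      → 0 1
over   → 0 1 0
+      → 0 1
-      → -1
negate → 1
negate → -1

-1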